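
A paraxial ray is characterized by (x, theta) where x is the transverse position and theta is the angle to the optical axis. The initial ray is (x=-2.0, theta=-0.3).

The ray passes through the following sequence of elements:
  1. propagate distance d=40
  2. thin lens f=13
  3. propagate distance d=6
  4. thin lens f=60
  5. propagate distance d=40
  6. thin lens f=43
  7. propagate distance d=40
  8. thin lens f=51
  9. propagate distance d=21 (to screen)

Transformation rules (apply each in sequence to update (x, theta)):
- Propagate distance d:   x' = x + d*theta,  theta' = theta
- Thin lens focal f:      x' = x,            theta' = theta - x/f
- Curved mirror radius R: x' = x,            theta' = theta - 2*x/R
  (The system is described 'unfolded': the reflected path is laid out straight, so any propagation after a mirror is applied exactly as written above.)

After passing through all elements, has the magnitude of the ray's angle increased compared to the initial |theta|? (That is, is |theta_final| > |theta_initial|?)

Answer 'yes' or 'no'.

Initial: x=-2.0000 theta=-0.3000
After 1 (propagate distance d=40): x=-14.0000 theta=-0.3000
After 2 (thin lens f=13): x=-14.0000 theta=101/130 (≈0.7769)
After 3 (propagate distance d=6): x=-607/65 (≈-9.3385) theta=101/130 (≈0.7769)
After 4 (thin lens f=60): x=-607/65 (≈-9.3385) theta=3637/3900 (≈0.9326)
After 5 (propagate distance d=40): x=5453/195 (≈27.9641) theta=3637/3900 (≈0.9326)
After 6 (thin lens f=43): x=5453/195 (≈27.9641) theta=15777/55900 (≈0.2822)
After 7 (propagate distance d=40): x=329141/8385 (≈39.2535) theta=15777/55900 (≈0.2822)
After 8 (thin lens f=51): x=329141/8385 (≈39.2535) theta=-4168939/8552700 (≈-0.4874)
After 9 (propagate distance d=21 (to screen)): x=82725367/2850900 (≈29.0173) theta=-4168939/8552700 (≈-0.4874)
|theta_initial|=0.3000 |theta_final|=4168939/8552700 (≈0.4874) -> increased

Answer: yes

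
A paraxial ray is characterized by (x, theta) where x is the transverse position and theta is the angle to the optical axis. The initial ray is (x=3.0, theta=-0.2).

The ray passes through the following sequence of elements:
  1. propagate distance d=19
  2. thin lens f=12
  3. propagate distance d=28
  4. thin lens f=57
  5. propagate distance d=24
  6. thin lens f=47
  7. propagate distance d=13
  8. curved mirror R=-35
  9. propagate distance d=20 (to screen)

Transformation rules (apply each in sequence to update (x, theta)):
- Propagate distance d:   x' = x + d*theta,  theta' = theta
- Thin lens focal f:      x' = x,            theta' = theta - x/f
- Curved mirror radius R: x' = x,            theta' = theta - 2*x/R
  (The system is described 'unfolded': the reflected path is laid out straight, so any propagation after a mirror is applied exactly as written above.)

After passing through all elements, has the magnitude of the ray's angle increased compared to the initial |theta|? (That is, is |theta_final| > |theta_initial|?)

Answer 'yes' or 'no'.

Initial: x=3.0000 theta=-0.2000
After 1 (propagate distance d=19): x=-0.8000 theta=-0.2000
After 2 (thin lens f=12): x=-0.8000 theta=-2/15 (≈-0.1333)
After 3 (propagate distance d=28): x=-68/15 (≈-4.5333) theta=-2/15 (≈-0.1333)
After 4 (thin lens f=57): x=-68/15 (≈-4.5333) theta=-46/855 (≈-0.0538)
After 5 (propagate distance d=24): x=-332/57 (≈-5.8246) theta=-46/855 (≈-0.0538)
After 6 (thin lens f=47): x=-332/57 (≈-5.8246) theta=2818/40185 (≈0.0701)
After 7 (propagate distance d=13): x=-197426/40185 (≈-4.9129) theta=2818/40185 (≈0.0701)
After 8 (curved mirror R=-35): x=-197426/40185 (≈-4.9129) theta=-296222/1406475 (≈-0.2106)
After 9 (propagate distance d=20 (to screen)): x=-513374/56259 (≈-9.1252) theta=-296222/1406475 (≈-0.2106)
|theta_initial|=0.2000 |theta_final|=296222/1406475 (≈0.2106) -> increased

Answer: yes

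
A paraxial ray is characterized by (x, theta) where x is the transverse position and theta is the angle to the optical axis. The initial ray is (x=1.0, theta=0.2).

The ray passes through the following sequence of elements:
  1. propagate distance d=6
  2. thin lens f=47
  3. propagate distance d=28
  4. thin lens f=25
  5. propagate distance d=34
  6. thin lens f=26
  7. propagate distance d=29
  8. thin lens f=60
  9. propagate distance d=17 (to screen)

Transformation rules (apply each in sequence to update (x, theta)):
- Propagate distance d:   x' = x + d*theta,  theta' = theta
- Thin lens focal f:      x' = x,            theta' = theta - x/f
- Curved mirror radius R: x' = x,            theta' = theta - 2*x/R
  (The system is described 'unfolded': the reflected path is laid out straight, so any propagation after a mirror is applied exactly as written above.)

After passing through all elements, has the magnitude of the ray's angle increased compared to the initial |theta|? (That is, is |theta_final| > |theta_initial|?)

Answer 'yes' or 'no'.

Initial: x=1.0000 theta=0.2000
After 1 (propagate distance d=6): x=2.2000 theta=0.2000
After 2 (thin lens f=47): x=2.2000 theta=36/235 (≈0.1532)
After 3 (propagate distance d=28): x=305/47 (≈6.4894) theta=36/235 (≈0.1532)
After 4 (thin lens f=25): x=305/47 (≈6.4894) theta=-5/47 (≈-0.1064)
After 5 (propagate distance d=34): x=135/47 (≈2.8723) theta=-5/47 (≈-0.1064)
After 6 (thin lens f=26): x=135/47 (≈2.8723) theta=-265/1222 (≈-0.2169)
After 7 (propagate distance d=29): x=-4175/1222 (≈-3.4165) theta=-265/1222 (≈-0.2169)
After 8 (thin lens f=60): x=-4175/1222 (≈-3.4165) theta=-2345/14664 (≈-0.1599)
After 9 (propagate distance d=17 (to screen)): x=-89965/14664 (≈-6.1351) theta=-2345/14664 (≈-0.1599)
|theta_initial|=0.2000 |theta_final|=2345/14664 (≈0.1599) -> not increased

Answer: no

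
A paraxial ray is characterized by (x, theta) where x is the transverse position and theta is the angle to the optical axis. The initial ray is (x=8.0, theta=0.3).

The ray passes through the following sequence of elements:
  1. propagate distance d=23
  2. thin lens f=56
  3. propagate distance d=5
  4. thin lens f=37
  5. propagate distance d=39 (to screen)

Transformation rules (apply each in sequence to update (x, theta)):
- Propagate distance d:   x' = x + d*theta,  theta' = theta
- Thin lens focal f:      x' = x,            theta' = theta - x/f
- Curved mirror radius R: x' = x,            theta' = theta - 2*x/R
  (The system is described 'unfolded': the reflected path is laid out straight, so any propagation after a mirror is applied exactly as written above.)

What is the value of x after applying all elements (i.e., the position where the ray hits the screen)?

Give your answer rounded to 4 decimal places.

Answer: 0.5086

Derivation:
Initial: x=8.0000 theta=0.3000
After 1 (propagate distance d=23): x=14.9000 theta=0.3000
After 2 (thin lens f=56): x=14.9000 theta=19/560 (≈0.0339)
After 3 (propagate distance d=5): x=8439/560 (≈15.0696) theta=19/560 (≈0.0339)
After 4 (thin lens f=37): x=8439/560 (≈15.0696) theta=-967/2590 (≈-0.3734)
After 5 (propagate distance d=39 (to screen)): x=10539/20720 (≈0.5086) theta=-967/2590 (≈-0.3734)
Rounded to 4 decimal places: x = 0.5086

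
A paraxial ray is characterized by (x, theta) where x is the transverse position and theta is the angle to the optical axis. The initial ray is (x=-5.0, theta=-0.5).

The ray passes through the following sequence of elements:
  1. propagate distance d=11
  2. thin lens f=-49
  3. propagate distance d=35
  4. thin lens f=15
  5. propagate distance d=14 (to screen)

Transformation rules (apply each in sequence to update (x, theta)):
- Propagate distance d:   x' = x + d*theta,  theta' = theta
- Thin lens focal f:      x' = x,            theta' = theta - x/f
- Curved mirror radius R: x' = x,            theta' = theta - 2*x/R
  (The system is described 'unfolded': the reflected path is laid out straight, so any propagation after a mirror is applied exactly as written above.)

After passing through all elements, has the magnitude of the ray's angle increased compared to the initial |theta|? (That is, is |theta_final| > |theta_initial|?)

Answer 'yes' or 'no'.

Initial: x=-5.0000 theta=-0.5000
After 1 (propagate distance d=11): x=-10.5000 theta=-0.5000
After 2 (thin lens f=-49): x=-10.5000 theta=-5/7 (≈-0.7143)
After 3 (propagate distance d=35): x=-35.5000 theta=-5/7 (≈-0.7143)
After 4 (thin lens f=15): x=-35.5000 theta=347/210 (≈1.6524)
After 5 (propagate distance d=14 (to screen)): x=-371/30 (≈-12.3667) theta=347/210 (≈1.6524)
|theta_initial|=0.5000 |theta_final|=347/210 (≈1.6524) -> increased

Answer: yes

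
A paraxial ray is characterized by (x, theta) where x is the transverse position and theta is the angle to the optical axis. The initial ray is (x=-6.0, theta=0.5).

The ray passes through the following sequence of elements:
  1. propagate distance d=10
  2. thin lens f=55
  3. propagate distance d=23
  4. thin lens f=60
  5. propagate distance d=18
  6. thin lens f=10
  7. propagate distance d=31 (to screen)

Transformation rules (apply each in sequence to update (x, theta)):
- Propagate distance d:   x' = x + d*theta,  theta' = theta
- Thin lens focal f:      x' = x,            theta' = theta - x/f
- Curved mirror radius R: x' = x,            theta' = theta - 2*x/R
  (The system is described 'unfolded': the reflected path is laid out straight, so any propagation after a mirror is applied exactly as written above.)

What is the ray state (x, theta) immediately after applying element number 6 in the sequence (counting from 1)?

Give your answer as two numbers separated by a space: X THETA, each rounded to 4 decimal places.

Initial: x=-6.0000 theta=0.5000
After 1 (propagate distance d=10): x=-1.0000 theta=0.5000
After 2 (thin lens f=55): x=-1.0000 theta=57/110 (≈0.5182)
After 3 (propagate distance d=23): x=1201/110 (≈10.9182) theta=57/110 (≈0.5182)
After 4 (thin lens f=60): x=1201/110 (≈10.9182) theta=2219/6600 (≈0.3362)
After 5 (propagate distance d=18): x=16.9700 theta=2219/6600 (≈0.3362)
After 6 (thin lens f=10): x=16.9700 theta=-22453/16500 (≈-1.3608)
Rounded to 4 decimal places: x = 16.9700, theta = -1.3608

Answer: 16.9700 -1.3608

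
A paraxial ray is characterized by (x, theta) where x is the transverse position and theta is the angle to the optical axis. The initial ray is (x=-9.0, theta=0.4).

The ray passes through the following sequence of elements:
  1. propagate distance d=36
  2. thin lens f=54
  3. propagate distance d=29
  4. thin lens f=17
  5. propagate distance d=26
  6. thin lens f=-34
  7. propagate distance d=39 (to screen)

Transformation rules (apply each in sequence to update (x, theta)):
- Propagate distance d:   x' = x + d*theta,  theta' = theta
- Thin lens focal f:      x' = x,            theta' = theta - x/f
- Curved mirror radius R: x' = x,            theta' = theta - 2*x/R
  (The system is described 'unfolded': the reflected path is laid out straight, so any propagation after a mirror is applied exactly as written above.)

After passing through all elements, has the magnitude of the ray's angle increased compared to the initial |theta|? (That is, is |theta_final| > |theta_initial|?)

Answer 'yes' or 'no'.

Answer: yes

Derivation:
Initial: x=-9.0000 theta=0.4000
After 1 (propagate distance d=36): x=5.4000 theta=0.4000
After 2 (thin lens f=54): x=5.4000 theta=0.3000
After 3 (propagate distance d=29): x=14.1000 theta=0.3000
After 4 (thin lens f=17): x=14.1000 theta=-9/17 (≈-0.5294)
After 5 (propagate distance d=26): x=57/170 (≈0.3353) theta=-9/17 (≈-0.5294)
After 6 (thin lens f=-34): x=57/170 (≈0.3353) theta=-3003/5780 (≈-0.5196)
After 7 (propagate distance d=39 (to screen)): x=-115179/5780 (≈-19.9272) theta=-3003/5780 (≈-0.5196)
|theta_initial|=0.4000 |theta_final|=3003/5780 (≈0.5196) -> increased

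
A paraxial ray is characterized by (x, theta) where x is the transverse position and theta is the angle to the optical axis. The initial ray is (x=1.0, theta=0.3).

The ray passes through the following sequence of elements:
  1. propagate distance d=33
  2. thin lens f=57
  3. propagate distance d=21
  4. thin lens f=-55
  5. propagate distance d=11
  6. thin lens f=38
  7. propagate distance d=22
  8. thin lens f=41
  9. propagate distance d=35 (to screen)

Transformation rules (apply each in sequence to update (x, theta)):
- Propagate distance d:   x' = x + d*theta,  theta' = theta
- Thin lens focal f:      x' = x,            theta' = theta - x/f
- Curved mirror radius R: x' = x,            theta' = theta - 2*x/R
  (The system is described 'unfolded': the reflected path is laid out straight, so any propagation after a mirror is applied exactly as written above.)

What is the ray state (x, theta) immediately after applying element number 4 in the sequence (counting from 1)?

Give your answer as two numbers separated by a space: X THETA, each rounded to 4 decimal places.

Answer: 13.1842 0.3485

Derivation:
Initial: x=1.0000 theta=0.3000
After 1 (propagate distance d=33): x=10.9000 theta=0.3000
After 2 (thin lens f=57): x=10.9000 theta=31/285 (≈0.1088)
After 3 (propagate distance d=21): x=501/38 (≈13.1842) theta=31/285 (≈0.1088)
After 4 (thin lens f=-55): x=501/38 (≈13.1842) theta=23/66 (≈0.3485)
Rounded to 4 decimal places: x = 13.1842, theta = 0.3485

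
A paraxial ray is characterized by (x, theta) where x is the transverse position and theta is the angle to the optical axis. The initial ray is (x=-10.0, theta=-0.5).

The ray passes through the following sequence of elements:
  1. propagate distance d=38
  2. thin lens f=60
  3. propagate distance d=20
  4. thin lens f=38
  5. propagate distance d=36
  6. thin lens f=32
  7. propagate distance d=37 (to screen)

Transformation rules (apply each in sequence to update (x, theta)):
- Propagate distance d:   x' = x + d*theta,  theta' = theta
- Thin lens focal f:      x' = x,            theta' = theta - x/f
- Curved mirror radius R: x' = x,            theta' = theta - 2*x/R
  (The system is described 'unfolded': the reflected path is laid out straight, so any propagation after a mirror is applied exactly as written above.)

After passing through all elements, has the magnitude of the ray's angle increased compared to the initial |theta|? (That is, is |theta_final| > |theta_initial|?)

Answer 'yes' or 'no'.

Initial: x=-10.0000 theta=-0.5000
After 1 (propagate distance d=38): x=-29.0000 theta=-0.5000
After 2 (thin lens f=60): x=-29.0000 theta=-1/60 (≈-0.0167)
After 3 (propagate distance d=20): x=-88/3 (≈-29.3333) theta=-1/60 (≈-0.0167)
After 4 (thin lens f=38): x=-88/3 (≈-29.3333) theta=287/380 (≈0.7553)
After 5 (propagate distance d=36): x=-611/285 (≈-2.1439) theta=287/380 (≈0.7553)
After 6 (thin lens f=32): x=-611/285 (≈-2.1439) theta=7499/9120 (≈0.8223)
After 7 (propagate distance d=37 (to screen)): x=257911/9120 (≈28.2797) theta=7499/9120 (≈0.8223)
|theta_initial|=0.5000 |theta_final|=7499/9120 (≈0.8223) -> increased

Answer: yes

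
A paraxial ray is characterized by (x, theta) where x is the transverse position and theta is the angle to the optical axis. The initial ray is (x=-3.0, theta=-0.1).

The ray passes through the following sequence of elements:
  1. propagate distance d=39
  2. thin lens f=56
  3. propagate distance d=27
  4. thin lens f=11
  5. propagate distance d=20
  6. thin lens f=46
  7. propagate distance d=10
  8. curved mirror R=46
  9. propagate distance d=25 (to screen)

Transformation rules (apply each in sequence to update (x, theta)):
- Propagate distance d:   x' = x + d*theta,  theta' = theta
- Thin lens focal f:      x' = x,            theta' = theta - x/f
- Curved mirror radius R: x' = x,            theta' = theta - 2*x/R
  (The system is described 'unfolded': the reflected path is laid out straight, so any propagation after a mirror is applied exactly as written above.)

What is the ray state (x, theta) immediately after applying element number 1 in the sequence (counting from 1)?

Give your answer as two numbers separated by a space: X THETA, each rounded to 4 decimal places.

Answer: -6.9000 -0.1000

Derivation:
Initial: x=-3.0000 theta=-0.1000
After 1 (propagate distance d=39): x=-6.9000 theta=-0.1000
Rounded to 4 decimal places: x = -6.9000, theta = -0.1000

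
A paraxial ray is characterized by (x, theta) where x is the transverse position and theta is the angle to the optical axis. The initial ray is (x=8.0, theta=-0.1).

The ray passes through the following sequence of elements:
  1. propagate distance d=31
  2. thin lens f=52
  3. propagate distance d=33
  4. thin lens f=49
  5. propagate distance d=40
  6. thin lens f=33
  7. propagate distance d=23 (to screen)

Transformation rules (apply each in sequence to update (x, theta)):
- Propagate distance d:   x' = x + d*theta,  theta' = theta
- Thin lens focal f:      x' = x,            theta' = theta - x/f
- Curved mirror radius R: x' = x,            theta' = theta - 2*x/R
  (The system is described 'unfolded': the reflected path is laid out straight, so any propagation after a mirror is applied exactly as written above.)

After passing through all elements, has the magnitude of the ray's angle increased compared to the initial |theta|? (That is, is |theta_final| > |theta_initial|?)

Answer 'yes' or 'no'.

Initial: x=8.0000 theta=-0.1000
After 1 (propagate distance d=31): x=4.9000 theta=-0.1000
After 2 (thin lens f=52): x=4.9000 theta=-101/520 (≈-0.1942)
After 3 (propagate distance d=33): x=-157/104 (≈-1.5096) theta=-101/520 (≈-0.1942)
After 4 (thin lens f=49): x=-157/104 (≈-1.5096) theta=-1041/6370 (≈-0.1634)
After 5 (propagate distance d=40): x=-41005/5096 (≈-8.0465) theta=-1041/6370 (≈-0.1634)
After 6 (thin lens f=33): x=-41005/5096 (≈-8.0465) theta=743/9240 (≈0.0804)
After 7 (propagate distance d=23 (to screen)): x=-2605363/420420 (≈-6.1970) theta=743/9240 (≈0.0804)
|theta_initial|=0.1000 |theta_final|=743/9240 (≈0.0804) -> not increased

Answer: no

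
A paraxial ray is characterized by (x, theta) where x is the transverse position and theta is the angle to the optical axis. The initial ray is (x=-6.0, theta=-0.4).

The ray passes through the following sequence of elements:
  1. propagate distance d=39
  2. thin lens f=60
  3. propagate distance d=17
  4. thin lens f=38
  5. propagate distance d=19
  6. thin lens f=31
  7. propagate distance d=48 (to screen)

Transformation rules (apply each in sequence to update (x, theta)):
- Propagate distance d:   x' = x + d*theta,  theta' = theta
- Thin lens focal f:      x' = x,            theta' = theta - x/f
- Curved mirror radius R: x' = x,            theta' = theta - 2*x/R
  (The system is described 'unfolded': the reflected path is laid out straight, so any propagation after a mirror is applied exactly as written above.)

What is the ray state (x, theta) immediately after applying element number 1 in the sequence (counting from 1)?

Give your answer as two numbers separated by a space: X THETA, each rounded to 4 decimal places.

Initial: x=-6.0000 theta=-0.4000
After 1 (propagate distance d=39): x=-21.6000 theta=-0.4000
Rounded to 4 decimal places: x = -21.6000, theta = -0.4000

Answer: -21.6000 -0.4000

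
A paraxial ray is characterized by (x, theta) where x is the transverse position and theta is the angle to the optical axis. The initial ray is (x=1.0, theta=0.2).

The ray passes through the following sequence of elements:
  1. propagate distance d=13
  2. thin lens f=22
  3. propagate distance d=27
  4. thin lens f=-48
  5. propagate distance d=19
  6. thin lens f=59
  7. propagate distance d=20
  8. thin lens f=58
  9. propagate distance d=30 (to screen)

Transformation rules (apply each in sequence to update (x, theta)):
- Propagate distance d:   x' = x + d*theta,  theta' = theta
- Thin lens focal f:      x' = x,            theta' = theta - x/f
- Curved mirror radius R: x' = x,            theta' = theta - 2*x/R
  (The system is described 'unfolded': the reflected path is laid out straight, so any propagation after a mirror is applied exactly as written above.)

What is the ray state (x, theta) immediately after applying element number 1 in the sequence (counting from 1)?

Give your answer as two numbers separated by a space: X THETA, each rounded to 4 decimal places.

Answer: 3.6000 0.2000

Derivation:
Initial: x=1.0000 theta=0.2000
After 1 (propagate distance d=13): x=3.6000 theta=0.2000
Rounded to 4 decimal places: x = 3.6000, theta = 0.2000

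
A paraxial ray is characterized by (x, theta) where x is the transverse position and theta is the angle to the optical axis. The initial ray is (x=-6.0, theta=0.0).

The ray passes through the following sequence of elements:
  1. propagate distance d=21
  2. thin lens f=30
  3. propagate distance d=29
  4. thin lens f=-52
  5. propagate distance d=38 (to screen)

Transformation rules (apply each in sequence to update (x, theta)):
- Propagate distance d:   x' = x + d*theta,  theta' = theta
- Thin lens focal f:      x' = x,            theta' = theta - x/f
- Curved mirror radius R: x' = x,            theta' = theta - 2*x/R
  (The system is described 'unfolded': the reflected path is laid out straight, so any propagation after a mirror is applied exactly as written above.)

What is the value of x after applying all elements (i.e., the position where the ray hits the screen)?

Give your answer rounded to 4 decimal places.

Initial: x=-6.0000 theta=0.0000
After 1 (propagate distance d=21): x=-6.0000 theta=0.0000
After 2 (thin lens f=30): x=-6.0000 theta=0.2000
After 3 (propagate distance d=29): x=-0.2000 theta=0.2000
After 4 (thin lens f=-52): x=-0.2000 theta=51/260 (≈0.1962)
After 5 (propagate distance d=38 (to screen)): x=943/130 (≈7.2538) theta=51/260 (≈0.1962)
Rounded to 4 decimal places: x = 7.2538

Answer: 7.2538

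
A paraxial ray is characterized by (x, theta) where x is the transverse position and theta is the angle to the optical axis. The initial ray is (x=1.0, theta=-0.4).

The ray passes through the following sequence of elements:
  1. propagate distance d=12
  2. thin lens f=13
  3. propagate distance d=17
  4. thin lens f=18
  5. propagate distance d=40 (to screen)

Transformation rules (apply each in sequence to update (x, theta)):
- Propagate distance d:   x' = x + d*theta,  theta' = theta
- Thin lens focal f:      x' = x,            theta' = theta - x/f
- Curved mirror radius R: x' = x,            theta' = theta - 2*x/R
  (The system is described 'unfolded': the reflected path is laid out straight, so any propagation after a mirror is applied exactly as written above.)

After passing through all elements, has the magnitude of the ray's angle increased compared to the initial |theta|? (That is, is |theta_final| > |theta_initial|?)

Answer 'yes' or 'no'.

Answer: no

Derivation:
Initial: x=1.0000 theta=-0.4000
After 1 (propagate distance d=12): x=-3.8000 theta=-0.4000
After 2 (thin lens f=13): x=-3.8000 theta=-7/65 (≈-0.1077)
After 3 (propagate distance d=17): x=-366/65 (≈-5.6308) theta=-7/65 (≈-0.1077)
After 4 (thin lens f=18): x=-366/65 (≈-5.6308) theta=8/39 (≈0.2051)
After 5 (propagate distance d=40 (to screen)): x=502/195 (≈2.5744) theta=8/39 (≈0.2051)
|theta_initial|=0.4000 |theta_final|=8/39 (≈0.2051) -> not increased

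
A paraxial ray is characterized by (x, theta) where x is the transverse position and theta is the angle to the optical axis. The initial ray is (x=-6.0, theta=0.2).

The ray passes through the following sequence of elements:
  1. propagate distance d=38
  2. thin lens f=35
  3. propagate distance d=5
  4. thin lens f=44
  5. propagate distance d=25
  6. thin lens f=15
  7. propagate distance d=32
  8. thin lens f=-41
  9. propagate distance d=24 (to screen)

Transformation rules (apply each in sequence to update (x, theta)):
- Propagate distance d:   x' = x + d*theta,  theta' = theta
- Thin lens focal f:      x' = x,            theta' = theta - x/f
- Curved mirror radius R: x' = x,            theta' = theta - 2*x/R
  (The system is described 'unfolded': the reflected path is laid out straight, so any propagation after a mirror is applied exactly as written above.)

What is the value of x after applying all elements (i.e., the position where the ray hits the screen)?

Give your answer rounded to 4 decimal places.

Initial: x=-6.0000 theta=0.2000
After 1 (propagate distance d=38): x=1.6000 theta=0.2000
After 2 (thin lens f=35): x=1.6000 theta=27/175 (≈0.1543)
After 3 (propagate distance d=5): x=83/35 (≈2.3714) theta=27/175 (≈0.1543)
After 4 (thin lens f=44): x=83/35 (≈2.3714) theta=773/7700 (≈0.1004)
After 5 (propagate distance d=25): x=7517/1540 (≈4.8812) theta=773/7700 (≈0.1004)
After 6 (thin lens f=15): x=7517/1540 (≈4.8812) theta=-2599/11550 (≈-0.2250)
After 7 (propagate distance d=32): x=-4871/2100 (≈-2.3195) theta=-2599/11550 (≈-0.2250)
After 8 (thin lens f=-41): x=-4871/2100 (≈-2.3195) theta=-266699/947100 (≈-0.2816)
After 9 (propagate distance d=24 (to screen)): x=-8597597/947100 (≈-9.0778) theta=-266699/947100 (≈-0.2816)
Rounded to 4 decimal places: x = -9.0778

Answer: -9.0778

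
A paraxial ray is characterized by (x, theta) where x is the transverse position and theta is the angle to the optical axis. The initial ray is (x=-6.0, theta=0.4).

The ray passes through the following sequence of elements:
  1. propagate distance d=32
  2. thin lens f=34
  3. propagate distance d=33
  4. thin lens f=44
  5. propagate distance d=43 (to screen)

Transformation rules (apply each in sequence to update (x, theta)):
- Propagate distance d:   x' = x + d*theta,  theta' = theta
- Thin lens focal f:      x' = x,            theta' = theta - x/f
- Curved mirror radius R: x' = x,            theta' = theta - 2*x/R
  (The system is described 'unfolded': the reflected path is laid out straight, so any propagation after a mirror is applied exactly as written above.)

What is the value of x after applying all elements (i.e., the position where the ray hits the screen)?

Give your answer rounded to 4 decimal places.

Answer: 8.9045

Derivation:
Initial: x=-6.0000 theta=0.4000
After 1 (propagate distance d=32): x=6.8000 theta=0.4000
After 2 (thin lens f=34): x=6.8000 theta=0.2000
After 3 (propagate distance d=33): x=13.4000 theta=0.2000
After 4 (thin lens f=44): x=13.4000 theta=-23/220 (≈-0.1045)
After 5 (propagate distance d=43 (to screen)): x=1959/220 (≈8.9045) theta=-23/220 (≈-0.1045)
Rounded to 4 decimal places: x = 8.9045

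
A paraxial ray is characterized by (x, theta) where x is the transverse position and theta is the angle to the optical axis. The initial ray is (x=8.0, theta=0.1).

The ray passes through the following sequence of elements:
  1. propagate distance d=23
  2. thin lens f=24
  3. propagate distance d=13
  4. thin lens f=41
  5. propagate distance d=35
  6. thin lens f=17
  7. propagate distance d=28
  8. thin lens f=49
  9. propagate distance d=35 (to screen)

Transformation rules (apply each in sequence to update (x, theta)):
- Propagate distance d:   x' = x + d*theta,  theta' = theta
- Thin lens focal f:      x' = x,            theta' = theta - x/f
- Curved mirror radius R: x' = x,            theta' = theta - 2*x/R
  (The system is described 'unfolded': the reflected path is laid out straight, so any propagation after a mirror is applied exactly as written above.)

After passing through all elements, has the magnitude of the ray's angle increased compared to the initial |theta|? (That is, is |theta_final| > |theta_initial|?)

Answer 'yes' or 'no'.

Initial: x=8.0000 theta=0.1000
After 1 (propagate distance d=23): x=10.3000 theta=0.1000
After 2 (thin lens f=24): x=10.3000 theta=-79/240 (≈-0.3292)
After 3 (propagate distance d=13): x=289/48 (≈6.0208) theta=-79/240 (≈-0.3292)
After 4 (thin lens f=41): x=289/48 (≈6.0208) theta=-1171/2460 (≈-0.4760)
After 5 (propagate distance d=35): x=-20939/1968 (≈-10.6397) theta=-1171/2460 (≈-0.4760)
After 6 (thin lens f=17): x=-20939/1968 (≈-10.6397) theta=25067/167280 (≈0.1499)
After 7 (propagate distance d=28): x=-359313/55760 (≈-6.4439) theta=25067/167280 (≈0.1499)
After 8 (thin lens f=49): x=-359313/55760 (≈-6.4439) theta=1153111/4098360 (≈0.2814)
After 9 (propagate distance d=35 (to screen)): x=3985537/1170960 (≈3.4036) theta=1153111/4098360 (≈0.2814)
|theta_initial|=0.1000 |theta_final|=1153111/4098360 (≈0.2814) -> increased

Answer: yes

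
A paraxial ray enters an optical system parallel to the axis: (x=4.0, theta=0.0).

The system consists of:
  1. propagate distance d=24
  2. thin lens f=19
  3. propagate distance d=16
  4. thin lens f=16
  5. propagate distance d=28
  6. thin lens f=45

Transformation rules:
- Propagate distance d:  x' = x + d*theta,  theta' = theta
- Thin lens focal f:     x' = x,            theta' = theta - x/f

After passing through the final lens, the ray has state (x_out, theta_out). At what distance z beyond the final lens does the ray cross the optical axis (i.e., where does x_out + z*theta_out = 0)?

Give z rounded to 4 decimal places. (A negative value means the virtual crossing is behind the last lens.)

Answer: -58.7062

Derivation:
Initial: x=4.0000 theta=0.0000
After 1 (propagate distance d=24): x=4.0000 theta=0.0000
After 2 (thin lens f=19): x=4.0000 theta=-4/19 (≈-0.2105)
After 3 (propagate distance d=16): x=12/19 (≈0.6316) theta=-4/19 (≈-0.2105)
After 4 (thin lens f=16): x=12/19 (≈0.6316) theta=-0.2500
After 5 (propagate distance d=28): x=-121/19 (≈-6.3684) theta=-0.2500
After 6 (thin lens f=45): x=-121/19 (≈-6.3684) theta=-371/3420 (≈-0.1085)
z_focus = -x_out/theta_out = -(-121/19)/(-371/3420) = -21780/371 ≈ -58.7062
Rounded to 4 decimal places: z = -58.7062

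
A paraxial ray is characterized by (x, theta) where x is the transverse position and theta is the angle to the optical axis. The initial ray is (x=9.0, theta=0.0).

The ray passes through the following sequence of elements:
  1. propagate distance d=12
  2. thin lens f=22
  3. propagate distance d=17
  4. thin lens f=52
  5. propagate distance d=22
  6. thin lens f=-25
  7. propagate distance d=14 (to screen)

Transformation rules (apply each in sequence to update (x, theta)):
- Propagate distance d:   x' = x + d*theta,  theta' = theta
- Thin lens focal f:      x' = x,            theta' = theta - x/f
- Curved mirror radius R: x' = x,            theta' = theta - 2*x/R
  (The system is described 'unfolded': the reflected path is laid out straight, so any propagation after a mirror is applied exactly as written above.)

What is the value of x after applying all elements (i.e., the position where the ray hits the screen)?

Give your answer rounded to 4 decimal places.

Initial: x=9.0000 theta=0.0000
After 1 (propagate distance d=12): x=9.0000 theta=0.0000
After 2 (thin lens f=22): x=9.0000 theta=-9/22 (≈-0.4091)
After 3 (propagate distance d=17): x=45/22 (≈2.0455) theta=-9/22 (≈-0.4091)
After 4 (thin lens f=52): x=45/22 (≈2.0455) theta=-513/1144 (≈-0.4484)
After 5 (propagate distance d=22): x=-4473/572 (≈-7.8199) theta=-513/1144 (≈-0.4484)
After 6 (thin lens f=-25): x=-4473/572 (≈-7.8199) theta=-21771/28600 (≈-0.7612)
After 7 (propagate distance d=14 (to screen)): x=-132111/7150 (≈-18.4771) theta=-21771/28600 (≈-0.7612)
Rounded to 4 decimal places: x = -18.4771

Answer: -18.4771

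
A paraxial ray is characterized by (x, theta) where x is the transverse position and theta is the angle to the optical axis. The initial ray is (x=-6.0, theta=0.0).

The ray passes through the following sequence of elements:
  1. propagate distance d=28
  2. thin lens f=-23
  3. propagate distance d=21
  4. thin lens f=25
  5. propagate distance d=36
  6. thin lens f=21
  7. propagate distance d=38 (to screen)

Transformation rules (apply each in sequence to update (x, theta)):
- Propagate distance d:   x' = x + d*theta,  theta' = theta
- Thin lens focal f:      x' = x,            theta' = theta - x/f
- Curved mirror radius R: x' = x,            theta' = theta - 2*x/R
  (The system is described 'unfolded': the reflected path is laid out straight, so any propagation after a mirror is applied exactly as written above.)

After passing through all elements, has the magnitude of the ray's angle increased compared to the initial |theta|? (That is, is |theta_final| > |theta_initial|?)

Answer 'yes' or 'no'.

Answer: yes

Derivation:
Initial: x=-6.0000 theta=0.0000
After 1 (propagate distance d=28): x=-6.0000 theta=0.0000
After 2 (thin lens f=-23): x=-6.0000 theta=-6/23 (≈-0.2609)
After 3 (propagate distance d=21): x=-264/23 (≈-11.4783) theta=-6/23 (≈-0.2609)
After 4 (thin lens f=25): x=-264/23 (≈-11.4783) theta=114/575 (≈0.1983)
After 5 (propagate distance d=36): x=-2496/575 (≈-4.3409) theta=114/575 (≈0.1983)
After 6 (thin lens f=21): x=-2496/575 (≈-4.3409) theta=326/805 (≈0.4050)
After 7 (propagate distance d=38 (to screen)): x=44468/4025 (≈11.0480) theta=326/805 (≈0.4050)
|theta_initial|=0.0000 |theta_final|=326/805 (≈0.4050) -> increased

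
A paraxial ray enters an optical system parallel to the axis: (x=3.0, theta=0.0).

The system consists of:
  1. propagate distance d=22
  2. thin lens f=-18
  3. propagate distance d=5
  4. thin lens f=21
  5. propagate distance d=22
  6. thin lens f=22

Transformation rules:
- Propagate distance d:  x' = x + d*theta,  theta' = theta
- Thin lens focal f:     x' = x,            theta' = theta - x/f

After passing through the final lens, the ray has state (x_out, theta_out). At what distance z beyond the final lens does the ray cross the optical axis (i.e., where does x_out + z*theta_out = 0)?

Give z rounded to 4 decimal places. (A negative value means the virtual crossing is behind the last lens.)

Initial: x=3.0000 theta=0.0000
After 1 (propagate distance d=22): x=3.0000 theta=0.0000
After 2 (thin lens f=-18): x=3.0000 theta=1/6 (≈0.1667)
After 3 (propagate distance d=5): x=23/6 (≈3.8333) theta=1/6 (≈0.1667)
After 4 (thin lens f=21): x=23/6 (≈3.8333) theta=-1/63 (≈-0.0159)
After 5 (propagate distance d=22): x=439/126 (≈3.4841) theta=-1/63 (≈-0.0159)
After 6 (thin lens f=22): x=439/126 (≈3.4841) theta=-23/132 (≈-0.1742)
z_focus = -x_out/theta_out = -(439/126)/(-23/132) = 9658/483 ≈ 19.9959
Rounded to 4 decimal places: z = 19.9959

Answer: 19.9959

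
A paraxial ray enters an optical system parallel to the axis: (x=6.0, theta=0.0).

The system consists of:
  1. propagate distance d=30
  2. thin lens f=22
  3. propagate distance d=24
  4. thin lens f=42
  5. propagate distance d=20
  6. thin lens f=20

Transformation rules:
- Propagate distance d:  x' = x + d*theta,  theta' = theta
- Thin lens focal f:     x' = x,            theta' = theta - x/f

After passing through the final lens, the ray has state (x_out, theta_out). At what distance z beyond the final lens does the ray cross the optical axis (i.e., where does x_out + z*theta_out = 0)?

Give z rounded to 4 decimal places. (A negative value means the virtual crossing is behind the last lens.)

Answer: 210.4762

Derivation:
Initial: x=6.0000 theta=0.0000
After 1 (propagate distance d=30): x=6.0000 theta=0.0000
After 2 (thin lens f=22): x=6.0000 theta=-3/11 (≈-0.2727)
After 3 (propagate distance d=24): x=-6/11 (≈-0.5455) theta=-3/11 (≈-0.2727)
After 4 (thin lens f=42): x=-6/11 (≈-0.5455) theta=-20/77 (≈-0.2597)
After 5 (propagate distance d=20): x=-442/77 (≈-5.7403) theta=-20/77 (≈-0.2597)
After 6 (thin lens f=20): x=-442/77 (≈-5.7403) theta=3/110 (≈0.0273)
z_focus = -x_out/theta_out = -(-442/77)/(3/110) = 4420/21 ≈ 210.4762
Rounded to 4 decimal places: z = 210.4762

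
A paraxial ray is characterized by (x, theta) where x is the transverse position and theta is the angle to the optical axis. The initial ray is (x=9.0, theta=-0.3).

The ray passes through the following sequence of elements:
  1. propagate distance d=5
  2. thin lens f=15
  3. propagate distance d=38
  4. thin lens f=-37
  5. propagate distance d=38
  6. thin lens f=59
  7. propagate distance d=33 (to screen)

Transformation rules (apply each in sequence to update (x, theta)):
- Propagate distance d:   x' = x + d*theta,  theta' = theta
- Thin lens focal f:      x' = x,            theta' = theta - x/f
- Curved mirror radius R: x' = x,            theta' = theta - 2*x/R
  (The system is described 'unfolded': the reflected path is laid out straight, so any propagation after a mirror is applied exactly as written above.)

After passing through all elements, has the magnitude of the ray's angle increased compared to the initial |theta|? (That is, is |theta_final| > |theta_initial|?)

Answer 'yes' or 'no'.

Answer: no

Derivation:
Initial: x=9.0000 theta=-0.3000
After 1 (propagate distance d=5): x=7.5000 theta=-0.3000
After 2 (thin lens f=15): x=7.5000 theta=-0.8000
After 3 (propagate distance d=38): x=-22.9000 theta=-0.8000
After 4 (thin lens f=-37): x=-22.9000 theta=-105/74 (≈-1.4189)
After 5 (propagate distance d=38): x=-28423/370 (≈-76.8189) theta=-105/74 (≈-1.4189)
After 6 (thin lens f=59): x=-28423/370 (≈-76.8189) theta=-1276/10915 (≈-0.1169)
After 7 (propagate distance d=33 (to screen)): x=-1761173/21830 (≈-80.6767) theta=-1276/10915 (≈-0.1169)
|theta_initial|=0.3000 |theta_final|=1276/10915 (≈0.1169) -> not increased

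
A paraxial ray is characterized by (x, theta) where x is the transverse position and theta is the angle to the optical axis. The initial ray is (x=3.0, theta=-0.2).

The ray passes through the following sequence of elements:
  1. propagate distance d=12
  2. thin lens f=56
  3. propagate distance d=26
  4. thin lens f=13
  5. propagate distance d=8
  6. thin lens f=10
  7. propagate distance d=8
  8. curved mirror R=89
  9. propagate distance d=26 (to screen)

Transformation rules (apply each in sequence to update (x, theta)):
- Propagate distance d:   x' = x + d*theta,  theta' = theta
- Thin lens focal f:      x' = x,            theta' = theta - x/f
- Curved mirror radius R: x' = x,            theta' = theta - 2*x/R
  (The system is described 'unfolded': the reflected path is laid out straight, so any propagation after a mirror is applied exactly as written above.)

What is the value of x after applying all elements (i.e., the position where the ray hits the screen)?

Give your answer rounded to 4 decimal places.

Answer: 13.7911

Derivation:
Initial: x=3.0000 theta=-0.2000
After 1 (propagate distance d=12): x=0.6000 theta=-0.2000
After 2 (thin lens f=56): x=0.6000 theta=-59/280 (≈-0.2107)
After 3 (propagate distance d=26): x=-683/140 (≈-4.8786) theta=-59/280 (≈-0.2107)
After 4 (thin lens f=13): x=-683/140 (≈-4.8786) theta=599/3640 (≈0.1646)
After 5 (propagate distance d=8): x=-6483/1820 (≈-3.5621) theta=599/3640 (≈0.1646)
After 6 (thin lens f=10): x=-6483/1820 (≈-3.5621) theta=677/1300 (≈0.5208)
After 7 (propagate distance d=8): x=5497/9100 (≈0.6041) theta=677/1300 (≈0.5208)
After 8 (curved mirror R=89): x=5497/9100 (≈0.6041) theta=410777/809900 (≈0.5072)
After 9 (propagate distance d=26 (to screen)): x=2233887/161980 (≈13.7911) theta=410777/809900 (≈0.5072)
Rounded to 4 decimal places: x = 13.7911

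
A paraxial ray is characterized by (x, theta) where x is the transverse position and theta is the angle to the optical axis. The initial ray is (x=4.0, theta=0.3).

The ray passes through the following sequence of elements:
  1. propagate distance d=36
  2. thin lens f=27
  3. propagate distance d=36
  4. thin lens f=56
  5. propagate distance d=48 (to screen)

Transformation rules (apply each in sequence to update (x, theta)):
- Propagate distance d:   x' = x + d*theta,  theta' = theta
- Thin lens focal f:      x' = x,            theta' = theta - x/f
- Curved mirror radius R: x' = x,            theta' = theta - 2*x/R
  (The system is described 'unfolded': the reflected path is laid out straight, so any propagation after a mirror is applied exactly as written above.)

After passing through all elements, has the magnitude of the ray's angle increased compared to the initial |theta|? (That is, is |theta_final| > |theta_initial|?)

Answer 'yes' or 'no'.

Initial: x=4.0000 theta=0.3000
After 1 (propagate distance d=36): x=14.8000 theta=0.3000
After 2 (thin lens f=27): x=14.8000 theta=-67/270 (≈-0.2481)
After 3 (propagate distance d=36): x=88/15 (≈5.8667) theta=-67/270 (≈-0.2481)
After 4 (thin lens f=56): x=88/15 (≈5.8667) theta=-667/1890 (≈-0.3529)
After 5 (propagate distance d=48 (to screen)): x=-3488/315 (≈-11.0730) theta=-667/1890 (≈-0.3529)
|theta_initial|=0.3000 |theta_final|=667/1890 (≈0.3529) -> increased

Answer: yes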